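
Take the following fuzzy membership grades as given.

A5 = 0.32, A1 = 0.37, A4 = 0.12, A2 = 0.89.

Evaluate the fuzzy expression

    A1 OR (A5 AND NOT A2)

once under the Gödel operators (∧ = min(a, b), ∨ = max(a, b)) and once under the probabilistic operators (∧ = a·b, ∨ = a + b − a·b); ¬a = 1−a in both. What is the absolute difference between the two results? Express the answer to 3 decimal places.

Under Gödel:
  NOT A2 = 1 − 0.89 = 0.11
  A5 AND NOT A2 = min(a, b) on (0.32, 0.11) = 0.11
  A1 OR (A5 AND NOT A2) = max(a, b) on (0.37, 0.11) = 0.37
  → value = 0.3700
Under probabilistic:
  NOT A2 = 1 − 0.8900 = 0.1100
  A5 AND NOT A2 = a·b on (0.3200, 0.1100) = 0.0352
  A1 OR (A5 AND NOT A2) = a + b − a·b on (0.3700, 0.0352) = 0.3922
  → value = 0.3922
|0.3700 − 0.3922| = 0.022

0.022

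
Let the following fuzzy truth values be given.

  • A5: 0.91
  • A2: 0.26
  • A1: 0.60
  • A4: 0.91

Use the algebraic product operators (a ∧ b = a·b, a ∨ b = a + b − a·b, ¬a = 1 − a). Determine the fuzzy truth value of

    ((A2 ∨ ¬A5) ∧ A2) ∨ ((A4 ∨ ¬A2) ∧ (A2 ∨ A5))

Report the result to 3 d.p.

0.919

¬A5 = 1 − 0.9100 = 0.0900
A2 ∨ ¬A5 = a + b − a·b on (0.2600, 0.0900) = 0.3266
(A2 ∨ ¬A5) ∧ A2 = a·b on (0.3266, 0.2600) = 0.0849
¬A2 = 1 − 0.2600 = 0.7400
A4 ∨ ¬A2 = a + b − a·b on (0.9100, 0.7400) = 0.9766
A2 ∨ A5 = a + b − a·b on (0.2600, 0.9100) = 0.9334
(A4 ∨ ¬A2) ∧ (A2 ∨ A5) = a·b on (0.9766, 0.9334) = 0.9116
((A2 ∨ ¬A5) ∧ A2) ∨ ((A4 ∨ ¬A2) ∧ (A2 ∨ A5)) = a + b − a·b on (0.0849, 0.9116) = 0.9191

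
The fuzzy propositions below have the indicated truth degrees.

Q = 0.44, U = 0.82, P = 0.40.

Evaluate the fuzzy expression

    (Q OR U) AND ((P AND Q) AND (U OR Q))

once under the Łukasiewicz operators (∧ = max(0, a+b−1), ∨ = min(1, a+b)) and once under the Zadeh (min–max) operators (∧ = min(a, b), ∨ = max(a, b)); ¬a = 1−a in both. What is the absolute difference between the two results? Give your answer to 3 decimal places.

Under Łukasiewicz:
  Q OR U = min(1, a+b) on (0.44, 0.82) = 1.00
  P AND Q = max(0, a+b−1) on (0.40, 0.44) = 0.00
  U OR Q = min(1, a+b) on (0.82, 0.44) = 1.00
  (P AND Q) AND (U OR Q) = max(0, a+b−1) on (0.00, 1.00) = 0.00
  (Q OR U) AND ((P AND Q) AND (U OR Q)) = max(0, a+b−1) on (1.00, 0.00) = 0.00
  → value = 0.0000
Under Zadeh (min–max):
  Q OR U = max(a, b) on (0.44, 0.82) = 0.82
  P AND Q = min(a, b) on (0.40, 0.44) = 0.40
  U OR Q = max(a, b) on (0.82, 0.44) = 0.82
  (P AND Q) AND (U OR Q) = min(a, b) on (0.40, 0.82) = 0.40
  (Q OR U) AND ((P AND Q) AND (U OR Q)) = min(a, b) on (0.82, 0.40) = 0.40
  → value = 0.4000
|0.0000 − 0.4000| = 0.400

0.400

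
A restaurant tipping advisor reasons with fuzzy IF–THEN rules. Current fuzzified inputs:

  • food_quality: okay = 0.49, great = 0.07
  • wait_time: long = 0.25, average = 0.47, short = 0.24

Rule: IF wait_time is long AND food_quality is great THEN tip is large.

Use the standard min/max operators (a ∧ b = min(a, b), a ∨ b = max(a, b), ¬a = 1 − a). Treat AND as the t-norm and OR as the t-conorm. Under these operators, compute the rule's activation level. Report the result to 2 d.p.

0.07

firing strength: long=0.25, great=0.07; AND[min(a, b)] → w = 0.07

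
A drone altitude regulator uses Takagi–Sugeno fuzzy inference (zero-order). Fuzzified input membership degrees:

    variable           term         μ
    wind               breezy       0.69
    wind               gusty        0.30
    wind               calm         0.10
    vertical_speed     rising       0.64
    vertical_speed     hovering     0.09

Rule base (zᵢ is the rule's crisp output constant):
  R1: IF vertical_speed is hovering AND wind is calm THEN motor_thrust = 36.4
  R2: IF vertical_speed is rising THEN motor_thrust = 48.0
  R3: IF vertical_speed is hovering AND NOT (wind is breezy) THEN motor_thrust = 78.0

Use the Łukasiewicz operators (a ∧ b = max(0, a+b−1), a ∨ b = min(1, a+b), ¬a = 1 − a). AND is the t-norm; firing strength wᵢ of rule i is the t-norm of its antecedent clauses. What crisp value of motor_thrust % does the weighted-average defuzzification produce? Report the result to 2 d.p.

48.00

R1 (z=36.4): hovering=0.09, calm=0.10; AND[max(0, a+b−1)] → w = 0.00
R2 (z=48.0): rising=0.64 → w = 0.64
R3 (z=78.0): hovering=0.09, ¬breezy=1−0.69=0.31; AND[max(0, a+b−1)] → w = 0.00
Weighted average = (0.00·36.4 + 0.64·48.0 + 0.00·78.0) / (0.00 + 0.64 + 0.00)
  = 30.7200 / 0.6400 = 48.00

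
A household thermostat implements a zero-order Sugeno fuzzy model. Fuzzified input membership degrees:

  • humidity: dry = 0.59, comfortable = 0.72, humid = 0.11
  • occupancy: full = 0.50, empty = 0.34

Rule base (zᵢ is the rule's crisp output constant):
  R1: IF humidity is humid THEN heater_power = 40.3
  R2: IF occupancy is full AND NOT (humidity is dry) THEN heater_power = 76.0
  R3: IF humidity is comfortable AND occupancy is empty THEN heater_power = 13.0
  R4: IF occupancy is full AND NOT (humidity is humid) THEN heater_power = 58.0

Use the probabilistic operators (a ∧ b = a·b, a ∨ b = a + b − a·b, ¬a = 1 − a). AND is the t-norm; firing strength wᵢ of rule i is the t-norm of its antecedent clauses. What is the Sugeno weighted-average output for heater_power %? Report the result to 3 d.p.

R1 (z=40.3): humid=0.11 → w = 0.1100
R2 (z=76.0): full=0.50, ¬dry=1−0.59=0.41; AND[a·b] → w = 0.2050
R3 (z=13.0): comfortable=0.72, empty=0.34; AND[a·b] → w = 0.2448
R4 (z=58.0): full=0.50, ¬humid=1−0.11=0.89; AND[a·b] → w = 0.4450
Weighted average = (0.1100·40.3 + 0.2050·76.0 + 0.2448·13.0 + 0.4450·58.0) / (0.1100 + 0.2050 + 0.2448 + 0.4450)
  = 49.0054 / 1.0048 = 48.771

48.771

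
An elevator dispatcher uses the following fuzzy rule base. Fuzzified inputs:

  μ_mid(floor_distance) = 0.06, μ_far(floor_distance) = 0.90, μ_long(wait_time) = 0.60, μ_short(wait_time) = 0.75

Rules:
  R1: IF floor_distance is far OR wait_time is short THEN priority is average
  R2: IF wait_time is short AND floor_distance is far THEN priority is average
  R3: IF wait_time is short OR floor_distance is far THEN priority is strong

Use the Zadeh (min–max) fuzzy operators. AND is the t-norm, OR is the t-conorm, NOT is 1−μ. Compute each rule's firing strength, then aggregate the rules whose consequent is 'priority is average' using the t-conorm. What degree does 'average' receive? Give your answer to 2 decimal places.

R1: far=0.90, short=0.75; OR[max(a, b)] → w = 0.90
R2: short=0.75, far=0.90; AND[min(a, b)] → w = 0.75
R3: short=0.75, far=0.90; OR[max(a, b)] → w = 0.90
Rules with consequent 'average': {R1, R2} → strengths 0.90, 0.75
Aggregate via t-conorm [max(a, b)]: 0.90

0.90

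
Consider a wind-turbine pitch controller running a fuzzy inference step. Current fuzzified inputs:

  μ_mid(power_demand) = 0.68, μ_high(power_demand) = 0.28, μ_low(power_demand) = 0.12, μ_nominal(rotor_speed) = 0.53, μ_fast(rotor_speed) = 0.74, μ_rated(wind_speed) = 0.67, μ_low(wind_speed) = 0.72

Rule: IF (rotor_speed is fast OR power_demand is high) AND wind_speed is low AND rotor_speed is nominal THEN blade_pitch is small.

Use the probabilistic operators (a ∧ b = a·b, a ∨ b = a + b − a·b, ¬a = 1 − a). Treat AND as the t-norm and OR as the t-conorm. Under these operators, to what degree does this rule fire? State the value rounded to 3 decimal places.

firing strength: (fast=0.74 OR high=0.28) = 0.8128; AND[a·b] with low=0.72, nominal=0.53 → w = 0.3102

0.310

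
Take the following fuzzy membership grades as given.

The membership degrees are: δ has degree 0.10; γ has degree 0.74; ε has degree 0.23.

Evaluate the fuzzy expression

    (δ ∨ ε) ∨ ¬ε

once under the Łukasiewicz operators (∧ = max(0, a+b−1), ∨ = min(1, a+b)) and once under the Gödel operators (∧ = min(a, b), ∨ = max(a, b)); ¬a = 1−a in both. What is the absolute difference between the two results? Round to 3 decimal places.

Under Łukasiewicz:
  δ ∨ ε = min(1, a+b) on (0.10, 0.23) = 0.33
  ¬ε = 1 − 0.23 = 0.77
  (δ ∨ ε) ∨ ¬ε = min(1, a+b) on (0.33, 0.77) = 1.00
  → value = 1.0000
Under Gödel:
  δ ∨ ε = max(a, b) on (0.10, 0.23) = 0.23
  ¬ε = 1 − 0.23 = 0.77
  (δ ∨ ε) ∨ ¬ε = max(a, b) on (0.23, 0.77) = 0.77
  → value = 0.7700
|1.0000 − 0.7700| = 0.230

0.230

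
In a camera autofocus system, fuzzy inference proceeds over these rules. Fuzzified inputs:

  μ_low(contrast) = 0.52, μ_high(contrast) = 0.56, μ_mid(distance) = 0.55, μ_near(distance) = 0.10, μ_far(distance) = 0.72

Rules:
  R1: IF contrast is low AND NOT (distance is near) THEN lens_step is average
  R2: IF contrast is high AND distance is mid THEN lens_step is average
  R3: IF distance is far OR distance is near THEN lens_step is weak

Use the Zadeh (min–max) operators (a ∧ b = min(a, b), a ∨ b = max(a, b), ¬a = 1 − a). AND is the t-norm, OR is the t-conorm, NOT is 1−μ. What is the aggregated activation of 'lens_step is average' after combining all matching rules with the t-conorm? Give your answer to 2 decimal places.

0.55

R1: low=0.52, ¬near=1−0.10=0.90; AND[min(a, b)] → w = 0.52
R2: high=0.56, mid=0.55; AND[min(a, b)] → w = 0.55
R3: far=0.72, near=0.10; OR[max(a, b)] → w = 0.72
Rules with consequent 'average': {R1, R2} → strengths 0.52, 0.55
Aggregate via t-conorm [max(a, b)]: 0.55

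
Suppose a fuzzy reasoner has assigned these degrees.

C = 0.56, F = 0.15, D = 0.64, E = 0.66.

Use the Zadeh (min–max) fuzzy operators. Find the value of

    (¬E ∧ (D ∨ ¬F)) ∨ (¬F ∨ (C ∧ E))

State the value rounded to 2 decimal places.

¬E = 1 − 0.66 = 0.34
¬F = 1 − 0.15 = 0.85
D ∨ ¬F = max(a, b) on (0.64, 0.85) = 0.85
¬E ∧ (D ∨ ¬F) = min(a, b) on (0.34, 0.85) = 0.34
¬F = 1 − 0.15 = 0.85
C ∧ E = min(a, b) on (0.56, 0.66) = 0.56
¬F ∨ (C ∧ E) = max(a, b) on (0.85, 0.56) = 0.85
(¬E ∧ (D ∨ ¬F)) ∨ (¬F ∨ (C ∧ E)) = max(a, b) on (0.34, 0.85) = 0.85

0.85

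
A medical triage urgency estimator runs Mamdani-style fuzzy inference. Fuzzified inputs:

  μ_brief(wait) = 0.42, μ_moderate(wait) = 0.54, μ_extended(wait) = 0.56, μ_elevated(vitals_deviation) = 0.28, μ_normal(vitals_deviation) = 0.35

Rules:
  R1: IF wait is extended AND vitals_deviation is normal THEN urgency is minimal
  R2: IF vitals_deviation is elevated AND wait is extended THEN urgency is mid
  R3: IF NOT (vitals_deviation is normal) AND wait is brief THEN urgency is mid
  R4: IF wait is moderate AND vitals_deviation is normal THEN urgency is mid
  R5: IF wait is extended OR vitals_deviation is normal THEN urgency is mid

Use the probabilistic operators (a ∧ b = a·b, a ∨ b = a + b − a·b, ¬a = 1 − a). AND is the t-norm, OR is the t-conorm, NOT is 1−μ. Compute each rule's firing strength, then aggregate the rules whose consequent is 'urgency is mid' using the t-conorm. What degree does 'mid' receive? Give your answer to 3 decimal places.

R1: extended=0.56, normal=0.35; AND[a·b] → w = 0.1960
R2: elevated=0.28, extended=0.56; AND[a·b] → w = 0.1568
R3: ¬normal=1−0.35=0.65, brief=0.42; AND[a·b] → w = 0.2730
R4: moderate=0.54, normal=0.35; AND[a·b] → w = 0.1890
R5: extended=0.56, normal=0.35; OR[a + b − a·b] → w = 0.7140
Rules with consequent 'mid': {R2, R3, R4, R5} → strengths 0.1568, 0.2730, 0.1890, 0.7140
Aggregate via t-conorm [a + b − a·b]: 0.8578

0.858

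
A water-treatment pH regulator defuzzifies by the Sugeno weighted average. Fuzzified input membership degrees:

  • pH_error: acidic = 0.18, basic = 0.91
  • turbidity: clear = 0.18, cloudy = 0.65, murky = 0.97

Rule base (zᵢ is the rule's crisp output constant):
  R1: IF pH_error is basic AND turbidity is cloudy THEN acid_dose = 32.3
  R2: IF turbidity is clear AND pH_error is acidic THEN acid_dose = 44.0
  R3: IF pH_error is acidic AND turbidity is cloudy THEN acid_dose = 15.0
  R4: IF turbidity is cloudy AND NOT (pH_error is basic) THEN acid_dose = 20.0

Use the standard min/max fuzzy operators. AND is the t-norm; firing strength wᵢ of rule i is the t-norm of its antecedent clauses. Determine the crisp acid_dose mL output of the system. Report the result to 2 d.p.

30.38

R1 (z=32.3): basic=0.91, cloudy=0.65; AND[min(a, b)] → w = 0.65
R2 (z=44.0): clear=0.18, acidic=0.18; AND[min(a, b)] → w = 0.18
R3 (z=15.0): acidic=0.18, cloudy=0.65; AND[min(a, b)] → w = 0.18
R4 (z=20.0): cloudy=0.65, ¬basic=1−0.91=0.09; AND[min(a, b)] → w = 0.09
Weighted average = (0.65·32.3 + 0.18·44.0 + 0.18·15.0 + 0.09·20.0) / (0.65 + 0.18 + 0.18 + 0.09)
  = 33.4150 / 1.1000 = 30.38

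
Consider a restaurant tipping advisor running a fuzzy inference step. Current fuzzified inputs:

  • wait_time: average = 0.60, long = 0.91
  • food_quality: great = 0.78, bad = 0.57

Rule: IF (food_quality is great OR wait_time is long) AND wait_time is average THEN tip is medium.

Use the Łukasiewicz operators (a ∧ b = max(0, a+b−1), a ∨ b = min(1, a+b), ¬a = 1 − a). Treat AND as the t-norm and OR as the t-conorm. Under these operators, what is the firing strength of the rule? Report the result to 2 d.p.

firing strength: (great=0.78 OR long=0.91) = 1.00; AND[max(0, a+b−1)] with average=0.60 → w = 0.60

0.60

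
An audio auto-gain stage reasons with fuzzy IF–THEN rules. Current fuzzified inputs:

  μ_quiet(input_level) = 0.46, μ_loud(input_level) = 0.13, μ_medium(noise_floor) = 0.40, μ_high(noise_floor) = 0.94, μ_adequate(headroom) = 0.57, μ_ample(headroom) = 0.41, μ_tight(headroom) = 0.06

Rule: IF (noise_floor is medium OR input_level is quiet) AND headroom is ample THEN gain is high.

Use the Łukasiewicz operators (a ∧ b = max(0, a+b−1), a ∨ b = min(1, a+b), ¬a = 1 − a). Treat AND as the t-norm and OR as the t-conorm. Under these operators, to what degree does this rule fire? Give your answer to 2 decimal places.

firing strength: (medium=0.40 OR quiet=0.46) = 0.86; AND[max(0, a+b−1)] with ample=0.41 → w = 0.27

0.27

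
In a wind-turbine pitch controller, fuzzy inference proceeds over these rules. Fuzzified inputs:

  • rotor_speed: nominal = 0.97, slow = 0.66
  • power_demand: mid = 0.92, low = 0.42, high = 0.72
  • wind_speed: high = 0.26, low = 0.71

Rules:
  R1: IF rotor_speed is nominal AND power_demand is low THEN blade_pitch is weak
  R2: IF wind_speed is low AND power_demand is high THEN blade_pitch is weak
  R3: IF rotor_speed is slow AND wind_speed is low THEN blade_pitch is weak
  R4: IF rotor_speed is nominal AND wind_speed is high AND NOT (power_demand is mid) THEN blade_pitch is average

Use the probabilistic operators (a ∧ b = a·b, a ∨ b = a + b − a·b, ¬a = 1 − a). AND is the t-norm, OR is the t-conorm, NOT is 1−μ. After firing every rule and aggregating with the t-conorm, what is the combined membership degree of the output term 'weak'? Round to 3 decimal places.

0.846

R1: nominal=0.97, low=0.42; AND[a·b] → w = 0.4074
R2: low=0.71, high=0.72; AND[a·b] → w = 0.5112
R3: slow=0.66, low=0.71; AND[a·b] → w = 0.4686
R4: nominal=0.97, high=0.26, ¬mid=1−0.92=0.08; AND[a·b] → w = 0.0202
Rules with consequent 'weak': {R1, R2, R3} → strengths 0.4074, 0.5112, 0.4686
Aggregate via t-conorm [a + b − a·b]: 0.8461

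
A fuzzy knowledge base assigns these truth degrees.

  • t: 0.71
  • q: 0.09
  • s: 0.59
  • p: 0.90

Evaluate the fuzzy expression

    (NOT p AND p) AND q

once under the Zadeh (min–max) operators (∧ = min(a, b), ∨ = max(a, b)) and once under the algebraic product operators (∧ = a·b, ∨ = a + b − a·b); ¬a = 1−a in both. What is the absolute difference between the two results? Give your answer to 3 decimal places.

Under Zadeh (min–max):
  NOT p = 1 − 0.90 = 0.10
  NOT p AND p = min(a, b) on (0.10, 0.90) = 0.10
  (NOT p AND p) AND q = min(a, b) on (0.10, 0.09) = 0.09
  → value = 0.0900
Under algebraic product:
  NOT p = 1 − 0.9000 = 0.1000
  NOT p AND p = a·b on (0.1000, 0.9000) = 0.0900
  (NOT p AND p) AND q = a·b on (0.0900, 0.0900) = 0.0081
  → value = 0.0081
|0.0900 − 0.0081| = 0.082

0.082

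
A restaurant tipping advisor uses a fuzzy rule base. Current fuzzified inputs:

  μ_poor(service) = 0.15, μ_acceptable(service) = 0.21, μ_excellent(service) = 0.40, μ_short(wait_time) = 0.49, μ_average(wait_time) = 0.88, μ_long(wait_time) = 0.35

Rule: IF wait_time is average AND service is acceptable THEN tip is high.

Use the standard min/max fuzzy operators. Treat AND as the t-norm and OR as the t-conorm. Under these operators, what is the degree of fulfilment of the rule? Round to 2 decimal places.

0.21

firing strength: average=0.88, acceptable=0.21; AND[min(a, b)] → w = 0.21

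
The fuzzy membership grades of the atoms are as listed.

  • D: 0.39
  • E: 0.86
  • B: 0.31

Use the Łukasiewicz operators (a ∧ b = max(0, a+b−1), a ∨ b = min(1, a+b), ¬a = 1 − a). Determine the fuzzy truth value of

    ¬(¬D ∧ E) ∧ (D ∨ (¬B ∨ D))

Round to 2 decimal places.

¬D = 1 − 0.39 = 0.61
¬D ∧ E = max(0, a+b−1) on (0.61, 0.86) = 0.47
¬(¬D ∧ E) = 1 − 0.47 = 0.53
¬B = 1 − 0.31 = 0.69
¬B ∨ D = min(1, a+b) on (0.69, 0.39) = 1.00
D ∨ (¬B ∨ D) = min(1, a+b) on (0.39, 1.00) = 1.00
¬(¬D ∧ E) ∧ (D ∨ (¬B ∨ D)) = max(0, a+b−1) on (0.53, 1.00) = 0.53

0.53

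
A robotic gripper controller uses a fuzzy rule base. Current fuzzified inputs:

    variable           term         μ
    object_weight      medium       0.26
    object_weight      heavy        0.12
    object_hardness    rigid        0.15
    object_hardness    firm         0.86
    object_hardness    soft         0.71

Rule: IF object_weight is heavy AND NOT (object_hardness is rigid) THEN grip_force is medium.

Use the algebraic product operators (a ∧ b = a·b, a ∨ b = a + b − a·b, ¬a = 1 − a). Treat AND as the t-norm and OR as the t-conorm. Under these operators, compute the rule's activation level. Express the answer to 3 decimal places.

0.102

firing strength: heavy=0.12, ¬rigid=1−0.15=0.85; AND[a·b] → w = 0.1020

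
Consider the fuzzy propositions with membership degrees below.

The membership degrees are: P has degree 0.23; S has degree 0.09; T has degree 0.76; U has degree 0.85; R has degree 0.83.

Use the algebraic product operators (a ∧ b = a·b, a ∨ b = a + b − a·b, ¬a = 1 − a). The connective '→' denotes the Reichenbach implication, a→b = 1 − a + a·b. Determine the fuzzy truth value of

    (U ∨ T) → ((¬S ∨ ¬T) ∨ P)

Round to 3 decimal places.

0.949

U ∨ T = a + b − a·b on (0.8500, 0.7600) = 0.9640
¬S = 1 − 0.0900 = 0.9100
¬T = 1 − 0.7600 = 0.2400
¬S ∨ ¬T = a + b − a·b on (0.9100, 0.2400) = 0.9316
(¬S ∨ ¬T) ∨ P = a + b − a·b on (0.9316, 0.2300) = 0.9473
(U ∨ T) → ((¬S ∨ ¬T) ∨ P)  [Reichenbach: 1 − a + a·b] with a=0.9640, b=0.9473 → 0.9492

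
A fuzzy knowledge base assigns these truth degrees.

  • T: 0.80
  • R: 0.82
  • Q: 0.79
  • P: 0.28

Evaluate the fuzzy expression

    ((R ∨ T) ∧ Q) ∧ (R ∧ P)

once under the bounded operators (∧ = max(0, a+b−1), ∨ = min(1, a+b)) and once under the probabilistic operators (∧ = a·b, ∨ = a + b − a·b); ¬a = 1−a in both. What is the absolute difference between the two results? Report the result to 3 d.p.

0.175

Under bounded:
  R ∨ T = min(1, a+b) on (0.82, 0.80) = 1.00
  (R ∨ T) ∧ Q = max(0, a+b−1) on (1.00, 0.79) = 0.79
  R ∧ P = max(0, a+b−1) on (0.82, 0.28) = 0.10
  ((R ∨ T) ∧ Q) ∧ (R ∧ P) = max(0, a+b−1) on (0.79, 0.10) = 0.00
  → value = 0.0000
Under probabilistic:
  R ∨ T = a + b − a·b on (0.8200, 0.8000) = 0.9640
  (R ∨ T) ∧ Q = a·b on (0.9640, 0.7900) = 0.7616
  R ∧ P = a·b on (0.8200, 0.2800) = 0.2296
  ((R ∨ T) ∧ Q) ∧ (R ∧ P) = a·b on (0.7616, 0.2296) = 0.1749
  → value = 0.1749
|0.0000 − 0.1749| = 0.175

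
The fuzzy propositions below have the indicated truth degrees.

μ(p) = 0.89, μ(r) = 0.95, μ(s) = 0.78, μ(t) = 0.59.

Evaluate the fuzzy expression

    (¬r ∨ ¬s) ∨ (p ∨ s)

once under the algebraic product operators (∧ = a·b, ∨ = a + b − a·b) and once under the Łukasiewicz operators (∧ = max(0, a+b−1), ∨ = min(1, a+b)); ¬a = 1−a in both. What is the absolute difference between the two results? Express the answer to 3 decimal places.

0.018

Under algebraic product:
  ¬r = 1 − 0.9500 = 0.0500
  ¬s = 1 − 0.7800 = 0.2200
  ¬r ∨ ¬s = a + b − a·b on (0.0500, 0.2200) = 0.2590
  p ∨ s = a + b − a·b on (0.8900, 0.7800) = 0.9758
  (¬r ∨ ¬s) ∨ (p ∨ s) = a + b − a·b on (0.2590, 0.9758) = 0.9821
  → value = 0.9821
Under Łukasiewicz:
  ¬r = 1 − 0.95 = 0.05
  ¬s = 1 − 0.78 = 0.22
  ¬r ∨ ¬s = min(1, a+b) on (0.05, 0.22) = 0.27
  p ∨ s = min(1, a+b) on (0.89, 0.78) = 1.00
  (¬r ∨ ¬s) ∨ (p ∨ s) = min(1, a+b) on (0.27, 1.00) = 1.00
  → value = 1.0000
|0.9821 − 1.0000| = 0.018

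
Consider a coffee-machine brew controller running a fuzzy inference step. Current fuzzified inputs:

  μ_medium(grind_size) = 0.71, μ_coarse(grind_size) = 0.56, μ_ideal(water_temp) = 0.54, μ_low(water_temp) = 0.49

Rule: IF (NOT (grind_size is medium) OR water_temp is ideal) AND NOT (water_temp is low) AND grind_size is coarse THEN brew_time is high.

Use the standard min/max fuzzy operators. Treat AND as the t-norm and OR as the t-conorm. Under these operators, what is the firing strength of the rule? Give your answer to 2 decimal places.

0.51

firing strength: (¬medium=1−0.71=0.29 OR ideal=0.54) = 0.54; AND[min(a, b)] with ¬low=1−0.49=0.51, coarse=0.56 → w = 0.51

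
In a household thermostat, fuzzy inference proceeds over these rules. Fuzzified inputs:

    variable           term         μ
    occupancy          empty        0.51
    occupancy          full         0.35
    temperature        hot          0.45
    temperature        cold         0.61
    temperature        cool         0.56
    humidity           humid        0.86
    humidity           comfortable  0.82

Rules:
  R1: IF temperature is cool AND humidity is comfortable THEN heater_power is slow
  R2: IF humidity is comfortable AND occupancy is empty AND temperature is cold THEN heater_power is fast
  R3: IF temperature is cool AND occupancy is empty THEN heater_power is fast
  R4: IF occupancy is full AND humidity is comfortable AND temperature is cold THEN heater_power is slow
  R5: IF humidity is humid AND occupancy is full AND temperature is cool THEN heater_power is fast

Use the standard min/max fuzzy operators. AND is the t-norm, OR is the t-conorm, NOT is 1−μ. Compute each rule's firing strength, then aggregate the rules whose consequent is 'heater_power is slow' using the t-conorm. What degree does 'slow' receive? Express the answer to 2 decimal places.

R1: cool=0.56, comfortable=0.82; AND[min(a, b)] → w = 0.56
R2: comfortable=0.82, empty=0.51, cold=0.61; AND[min(a, b)] → w = 0.51
R3: cool=0.56, empty=0.51; AND[min(a, b)] → w = 0.51
R4: full=0.35, comfortable=0.82, cold=0.61; AND[min(a, b)] → w = 0.35
R5: humid=0.86, full=0.35, cool=0.56; AND[min(a, b)] → w = 0.35
Rules with consequent 'slow': {R1, R4} → strengths 0.56, 0.35
Aggregate via t-conorm [max(a, b)]: 0.56

0.56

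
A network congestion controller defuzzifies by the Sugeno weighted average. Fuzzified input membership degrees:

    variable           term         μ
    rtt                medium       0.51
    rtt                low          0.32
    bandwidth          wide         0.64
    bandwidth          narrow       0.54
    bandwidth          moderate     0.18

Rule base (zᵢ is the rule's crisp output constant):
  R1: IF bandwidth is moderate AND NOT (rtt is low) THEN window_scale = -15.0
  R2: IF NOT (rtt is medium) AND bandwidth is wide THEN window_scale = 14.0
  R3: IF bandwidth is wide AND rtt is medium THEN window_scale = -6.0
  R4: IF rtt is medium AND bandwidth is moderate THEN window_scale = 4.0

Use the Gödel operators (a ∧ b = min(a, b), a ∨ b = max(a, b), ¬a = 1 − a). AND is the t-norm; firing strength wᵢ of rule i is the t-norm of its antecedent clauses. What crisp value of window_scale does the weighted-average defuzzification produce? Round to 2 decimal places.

1.34

R1 (z=-15.0): moderate=0.18, ¬low=1−0.32=0.68; AND[min(a, b)] → w = 0.18
R2 (z=14.0): ¬medium=1−0.51=0.49, wide=0.64; AND[min(a, b)] → w = 0.49
R3 (z=-6.0): wide=0.64, medium=0.51; AND[min(a, b)] → w = 0.51
R4 (z=4.0): medium=0.51, moderate=0.18; AND[min(a, b)] → w = 0.18
Weighted average = (0.18·-15.0 + 0.49·14.0 + 0.51·-6.0 + 0.18·4.0) / (0.18 + 0.49 + 0.51 + 0.18)
  = 1.8200 / 1.3600 = 1.34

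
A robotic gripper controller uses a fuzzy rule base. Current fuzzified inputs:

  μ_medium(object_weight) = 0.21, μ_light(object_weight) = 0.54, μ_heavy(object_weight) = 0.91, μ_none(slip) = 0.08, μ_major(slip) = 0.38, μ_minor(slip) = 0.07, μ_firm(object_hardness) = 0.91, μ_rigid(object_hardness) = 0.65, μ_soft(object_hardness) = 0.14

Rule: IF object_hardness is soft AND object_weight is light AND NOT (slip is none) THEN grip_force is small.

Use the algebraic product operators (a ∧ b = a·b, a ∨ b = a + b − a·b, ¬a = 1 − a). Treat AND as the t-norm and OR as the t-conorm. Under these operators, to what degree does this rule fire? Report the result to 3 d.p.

0.070

firing strength: soft=0.14, light=0.54, ¬none=1−0.08=0.92; AND[a·b] → w = 0.0696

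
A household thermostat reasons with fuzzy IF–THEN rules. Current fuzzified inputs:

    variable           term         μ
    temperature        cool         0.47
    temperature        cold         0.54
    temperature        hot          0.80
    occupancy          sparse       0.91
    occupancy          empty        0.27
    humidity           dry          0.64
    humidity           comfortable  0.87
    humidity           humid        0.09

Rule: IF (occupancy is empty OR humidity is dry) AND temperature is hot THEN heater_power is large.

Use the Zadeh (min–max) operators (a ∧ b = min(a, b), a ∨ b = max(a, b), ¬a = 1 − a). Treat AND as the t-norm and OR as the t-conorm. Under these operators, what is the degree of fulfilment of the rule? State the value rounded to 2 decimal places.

0.64

firing strength: (empty=0.27 OR dry=0.64) = 0.64; AND[min(a, b)] with hot=0.80 → w = 0.64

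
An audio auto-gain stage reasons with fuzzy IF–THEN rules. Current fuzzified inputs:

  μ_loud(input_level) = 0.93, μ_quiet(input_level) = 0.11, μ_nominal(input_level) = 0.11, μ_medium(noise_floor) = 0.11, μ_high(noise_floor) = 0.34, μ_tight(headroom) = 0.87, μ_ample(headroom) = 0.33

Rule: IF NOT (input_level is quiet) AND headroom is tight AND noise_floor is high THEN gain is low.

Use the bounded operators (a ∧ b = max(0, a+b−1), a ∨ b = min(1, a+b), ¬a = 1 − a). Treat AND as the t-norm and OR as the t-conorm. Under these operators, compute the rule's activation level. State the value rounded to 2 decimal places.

firing strength: ¬quiet=1−0.11=0.89, tight=0.87, high=0.34; AND[max(0, a+b−1)] → w = 0.10

0.10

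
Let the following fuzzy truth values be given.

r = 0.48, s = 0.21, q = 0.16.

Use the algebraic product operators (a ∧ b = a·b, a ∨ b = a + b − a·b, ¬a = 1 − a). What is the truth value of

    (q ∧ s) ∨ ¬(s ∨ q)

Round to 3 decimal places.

0.675

q ∧ s = a·b on (0.1600, 0.2100) = 0.0336
s ∨ q = a + b − a·b on (0.2100, 0.1600) = 0.3364
¬(s ∨ q) = 1 − 0.3364 = 0.6636
(q ∧ s) ∨ ¬(s ∨ q) = a + b − a·b on (0.0336, 0.6636) = 0.6749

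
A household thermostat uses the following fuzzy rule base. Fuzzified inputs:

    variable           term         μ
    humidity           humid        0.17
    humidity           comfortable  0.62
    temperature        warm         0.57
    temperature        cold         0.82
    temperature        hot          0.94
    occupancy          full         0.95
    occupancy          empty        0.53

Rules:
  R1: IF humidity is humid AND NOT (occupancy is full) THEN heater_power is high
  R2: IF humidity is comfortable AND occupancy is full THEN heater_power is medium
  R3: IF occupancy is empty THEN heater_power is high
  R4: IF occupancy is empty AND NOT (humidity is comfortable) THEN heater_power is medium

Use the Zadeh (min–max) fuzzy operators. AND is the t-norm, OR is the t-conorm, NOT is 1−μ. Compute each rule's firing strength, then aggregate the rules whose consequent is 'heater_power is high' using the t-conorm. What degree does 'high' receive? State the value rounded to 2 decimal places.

0.53

R1: humid=0.17, ¬full=1−0.95=0.05; AND[min(a, b)] → w = 0.05
R2: comfortable=0.62, full=0.95; AND[min(a, b)] → w = 0.62
R3: empty=0.53 → w = 0.53
R4: empty=0.53, ¬comfortable=1−0.62=0.38; AND[min(a, b)] → w = 0.38
Rules with consequent 'high': {R1, R3} → strengths 0.05, 0.53
Aggregate via t-conorm [max(a, b)]: 0.53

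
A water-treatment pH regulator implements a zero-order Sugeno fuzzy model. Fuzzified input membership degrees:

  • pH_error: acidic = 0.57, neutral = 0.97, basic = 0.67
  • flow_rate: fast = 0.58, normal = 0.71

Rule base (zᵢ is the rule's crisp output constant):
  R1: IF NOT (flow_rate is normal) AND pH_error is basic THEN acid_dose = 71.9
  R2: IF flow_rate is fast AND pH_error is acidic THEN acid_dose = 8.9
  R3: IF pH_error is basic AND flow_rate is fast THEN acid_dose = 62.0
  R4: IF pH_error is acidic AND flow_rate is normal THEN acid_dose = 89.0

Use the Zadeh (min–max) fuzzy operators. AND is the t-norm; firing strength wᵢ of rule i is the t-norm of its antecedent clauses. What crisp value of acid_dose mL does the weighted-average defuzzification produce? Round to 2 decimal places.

56.03

R1 (z=71.9): ¬normal=1−0.71=0.29, basic=0.67; AND[min(a, b)] → w = 0.29
R2 (z=8.9): fast=0.58, acidic=0.57; AND[min(a, b)] → w = 0.57
R3 (z=62.0): basic=0.67, fast=0.58; AND[min(a, b)] → w = 0.58
R4 (z=89.0): acidic=0.57, normal=0.71; AND[min(a, b)] → w = 0.57
Weighted average = (0.29·71.9 + 0.57·8.9 + 0.58·62.0 + 0.57·89.0) / (0.29 + 0.57 + 0.58 + 0.57)
  = 112.6140 / 2.0100 = 56.03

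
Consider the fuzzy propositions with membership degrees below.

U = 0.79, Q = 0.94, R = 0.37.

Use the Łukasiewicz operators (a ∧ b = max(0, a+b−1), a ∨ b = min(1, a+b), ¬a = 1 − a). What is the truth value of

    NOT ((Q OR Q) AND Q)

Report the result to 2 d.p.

Q OR Q = min(1, a+b) on (0.94, 0.94) = 1.00
(Q OR Q) AND Q = max(0, a+b−1) on (1.00, 0.94) = 0.94
NOT ((Q OR Q) AND Q) = 1 − 0.94 = 0.06

0.06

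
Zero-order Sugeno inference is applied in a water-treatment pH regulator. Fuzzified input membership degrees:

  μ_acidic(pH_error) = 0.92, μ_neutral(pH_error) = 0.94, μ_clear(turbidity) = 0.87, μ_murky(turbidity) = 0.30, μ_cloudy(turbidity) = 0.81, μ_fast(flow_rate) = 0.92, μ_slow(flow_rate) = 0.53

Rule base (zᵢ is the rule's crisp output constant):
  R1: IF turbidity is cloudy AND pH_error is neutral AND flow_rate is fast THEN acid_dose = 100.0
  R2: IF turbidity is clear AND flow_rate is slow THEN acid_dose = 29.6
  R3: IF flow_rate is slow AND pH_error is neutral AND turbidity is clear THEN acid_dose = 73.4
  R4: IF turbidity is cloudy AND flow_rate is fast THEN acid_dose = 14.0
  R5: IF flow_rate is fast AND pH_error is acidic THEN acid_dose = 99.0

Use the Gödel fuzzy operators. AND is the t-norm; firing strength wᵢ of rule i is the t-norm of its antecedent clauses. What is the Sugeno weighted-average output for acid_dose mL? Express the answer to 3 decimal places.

66.114

R1 (z=100.0): cloudy=0.81, neutral=0.94, fast=0.92; AND[min(a, b)] → w = 0.81
R2 (z=29.6): clear=0.87, slow=0.53; AND[min(a, b)] → w = 0.53
R3 (z=73.4): slow=0.53, neutral=0.94, clear=0.87; AND[min(a, b)] → w = 0.53
R4 (z=14.0): cloudy=0.81, fast=0.92; AND[min(a, b)] → w = 0.81
R5 (z=99.0): fast=0.92, acidic=0.92; AND[min(a, b)] → w = 0.92
Weighted average = (0.81·100.0 + 0.53·29.6 + 0.53·73.4 + 0.81·14.0 + 0.92·99.0) / (0.81 + 0.53 + 0.53 + 0.81 + 0.92)
  = 238.0100 / 3.6000 = 66.114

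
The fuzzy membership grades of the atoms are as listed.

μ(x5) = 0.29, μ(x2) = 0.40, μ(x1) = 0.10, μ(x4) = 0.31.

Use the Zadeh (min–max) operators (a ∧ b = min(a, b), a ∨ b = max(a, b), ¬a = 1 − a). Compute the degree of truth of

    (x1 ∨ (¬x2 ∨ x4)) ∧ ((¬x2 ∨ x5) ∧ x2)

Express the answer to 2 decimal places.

¬x2 = 1 − 0.40 = 0.60
¬x2 ∨ x4 = max(a, b) on (0.60, 0.31) = 0.60
x1 ∨ (¬x2 ∨ x4) = max(a, b) on (0.10, 0.60) = 0.60
¬x2 = 1 − 0.40 = 0.60
¬x2 ∨ x5 = max(a, b) on (0.60, 0.29) = 0.60
(¬x2 ∨ x5) ∧ x2 = min(a, b) on (0.60, 0.40) = 0.40
(x1 ∨ (¬x2 ∨ x4)) ∧ ((¬x2 ∨ x5) ∧ x2) = min(a, b) on (0.60, 0.40) = 0.40

0.40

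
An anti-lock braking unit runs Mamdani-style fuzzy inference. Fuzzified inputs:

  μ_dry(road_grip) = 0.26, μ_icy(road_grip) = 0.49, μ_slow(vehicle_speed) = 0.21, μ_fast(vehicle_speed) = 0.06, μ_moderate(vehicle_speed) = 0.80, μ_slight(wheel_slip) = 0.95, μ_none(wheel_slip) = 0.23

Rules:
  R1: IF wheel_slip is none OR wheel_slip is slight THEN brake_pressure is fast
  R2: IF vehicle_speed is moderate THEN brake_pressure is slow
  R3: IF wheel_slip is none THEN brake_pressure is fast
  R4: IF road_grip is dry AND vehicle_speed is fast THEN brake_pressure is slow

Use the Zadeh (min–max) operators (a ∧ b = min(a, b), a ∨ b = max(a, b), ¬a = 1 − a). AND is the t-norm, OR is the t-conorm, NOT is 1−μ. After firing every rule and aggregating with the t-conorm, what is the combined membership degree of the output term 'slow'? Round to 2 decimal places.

R1: none=0.23, slight=0.95; OR[max(a, b)] → w = 0.95
R2: moderate=0.80 → w = 0.80
R3: none=0.23 → w = 0.23
R4: dry=0.26, fast=0.06; AND[min(a, b)] → w = 0.06
Rules with consequent 'slow': {R2, R4} → strengths 0.80, 0.06
Aggregate via t-conorm [max(a, b)]: 0.80

0.80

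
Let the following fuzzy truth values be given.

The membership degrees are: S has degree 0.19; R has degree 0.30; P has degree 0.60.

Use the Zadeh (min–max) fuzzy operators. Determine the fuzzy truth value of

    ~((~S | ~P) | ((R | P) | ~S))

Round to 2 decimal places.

~S = 1 − 0.19 = 0.81
~P = 1 − 0.60 = 0.40
~S | ~P = max(a, b) on (0.81, 0.40) = 0.81
R | P = max(a, b) on (0.30, 0.60) = 0.60
~S = 1 − 0.19 = 0.81
(R | P) | ~S = max(a, b) on (0.60, 0.81) = 0.81
(~S | ~P) | ((R | P) | ~S) = max(a, b) on (0.81, 0.81) = 0.81
~((~S | ~P) | ((R | P) | ~S)) = 1 − 0.81 = 0.19

0.19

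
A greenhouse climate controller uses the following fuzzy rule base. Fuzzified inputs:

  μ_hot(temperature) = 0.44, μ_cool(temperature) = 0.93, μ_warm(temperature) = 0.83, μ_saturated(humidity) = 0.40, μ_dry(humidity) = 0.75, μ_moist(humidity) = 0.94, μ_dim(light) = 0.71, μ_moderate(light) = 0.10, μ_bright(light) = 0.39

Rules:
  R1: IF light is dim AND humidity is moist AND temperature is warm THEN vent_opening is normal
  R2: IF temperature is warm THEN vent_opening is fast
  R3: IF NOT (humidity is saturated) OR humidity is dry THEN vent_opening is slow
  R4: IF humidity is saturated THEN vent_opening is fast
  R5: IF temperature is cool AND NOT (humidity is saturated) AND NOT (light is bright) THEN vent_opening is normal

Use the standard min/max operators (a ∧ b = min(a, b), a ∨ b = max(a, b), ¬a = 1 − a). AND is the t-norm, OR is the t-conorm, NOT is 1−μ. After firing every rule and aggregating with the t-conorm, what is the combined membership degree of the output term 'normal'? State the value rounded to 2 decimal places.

R1: dim=0.71, moist=0.94, warm=0.83; AND[min(a, b)] → w = 0.71
R2: warm=0.83 → w = 0.83
R3: ¬saturated=1−0.40=0.60, dry=0.75; OR[max(a, b)] → w = 0.75
R4: saturated=0.40 → w = 0.40
R5: cool=0.93, ¬saturated=1−0.40=0.60, ¬bright=1−0.39=0.61; AND[min(a, b)] → w = 0.60
Rules with consequent 'normal': {R1, R5} → strengths 0.71, 0.60
Aggregate via t-conorm [max(a, b)]: 0.71

0.71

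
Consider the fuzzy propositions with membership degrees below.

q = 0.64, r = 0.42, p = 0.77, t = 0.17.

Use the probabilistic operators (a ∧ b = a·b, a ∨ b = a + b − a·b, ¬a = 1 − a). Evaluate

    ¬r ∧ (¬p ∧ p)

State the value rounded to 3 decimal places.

¬r = 1 − 0.4200 = 0.5800
¬p = 1 − 0.7700 = 0.2300
¬p ∧ p = a·b on (0.2300, 0.7700) = 0.1771
¬r ∧ (¬p ∧ p) = a·b on (0.5800, 0.1771) = 0.1027

0.103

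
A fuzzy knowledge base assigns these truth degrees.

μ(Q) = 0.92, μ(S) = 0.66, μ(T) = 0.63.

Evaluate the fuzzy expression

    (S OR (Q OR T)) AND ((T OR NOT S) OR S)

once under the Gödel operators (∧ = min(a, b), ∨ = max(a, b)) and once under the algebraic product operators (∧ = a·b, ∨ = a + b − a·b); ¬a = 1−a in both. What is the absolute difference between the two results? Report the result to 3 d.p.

0.248

Under Gödel:
  Q OR T = max(a, b) on (0.92, 0.63) = 0.92
  S OR (Q OR T) = max(a, b) on (0.66, 0.92) = 0.92
  NOT S = 1 − 0.66 = 0.34
  T OR NOT S = max(a, b) on (0.63, 0.34) = 0.63
  (T OR NOT S) OR S = max(a, b) on (0.63, 0.66) = 0.66
  (S OR (Q OR T)) AND ((T OR NOT S) OR S) = min(a, b) on (0.92, 0.66) = 0.66
  → value = 0.6600
Under algebraic product:
  Q OR T = a + b − a·b on (0.9200, 0.6300) = 0.9704
  S OR (Q OR T) = a + b − a·b on (0.6600, 0.9704) = 0.9899
  NOT S = 1 − 0.6600 = 0.3400
  T OR NOT S = a + b − a·b on (0.6300, 0.3400) = 0.7558
  (T OR NOT S) OR S = a + b − a·b on (0.7558, 0.6600) = 0.9170
  (S OR (Q OR T)) AND ((T OR NOT S) OR S) = a·b on (0.9899, 0.9170) = 0.9077
  → value = 0.9077
|0.6600 − 0.9077| = 0.248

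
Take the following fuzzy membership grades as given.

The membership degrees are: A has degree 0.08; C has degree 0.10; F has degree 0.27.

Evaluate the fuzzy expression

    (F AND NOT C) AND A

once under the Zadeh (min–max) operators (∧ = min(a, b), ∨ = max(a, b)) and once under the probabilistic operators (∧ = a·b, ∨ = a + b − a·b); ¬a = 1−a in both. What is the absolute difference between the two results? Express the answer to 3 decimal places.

Under Zadeh (min–max):
  NOT C = 1 − 0.10 = 0.90
  F AND NOT C = min(a, b) on (0.27, 0.90) = 0.27
  (F AND NOT C) AND A = min(a, b) on (0.27, 0.08) = 0.08
  → value = 0.0800
Under probabilistic:
  NOT C = 1 − 0.1000 = 0.9000
  F AND NOT C = a·b on (0.2700, 0.9000) = 0.2430
  (F AND NOT C) AND A = a·b on (0.2430, 0.0800) = 0.0194
  → value = 0.0194
|0.0800 − 0.0194| = 0.061

0.061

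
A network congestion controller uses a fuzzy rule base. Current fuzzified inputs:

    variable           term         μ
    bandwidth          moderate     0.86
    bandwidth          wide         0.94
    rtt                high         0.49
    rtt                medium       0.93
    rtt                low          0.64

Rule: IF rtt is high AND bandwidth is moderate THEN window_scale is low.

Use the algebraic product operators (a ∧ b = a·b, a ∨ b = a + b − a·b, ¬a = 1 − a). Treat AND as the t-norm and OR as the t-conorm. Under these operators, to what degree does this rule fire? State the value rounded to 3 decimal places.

firing strength: high=0.49, moderate=0.86; AND[a·b] → w = 0.4214

0.421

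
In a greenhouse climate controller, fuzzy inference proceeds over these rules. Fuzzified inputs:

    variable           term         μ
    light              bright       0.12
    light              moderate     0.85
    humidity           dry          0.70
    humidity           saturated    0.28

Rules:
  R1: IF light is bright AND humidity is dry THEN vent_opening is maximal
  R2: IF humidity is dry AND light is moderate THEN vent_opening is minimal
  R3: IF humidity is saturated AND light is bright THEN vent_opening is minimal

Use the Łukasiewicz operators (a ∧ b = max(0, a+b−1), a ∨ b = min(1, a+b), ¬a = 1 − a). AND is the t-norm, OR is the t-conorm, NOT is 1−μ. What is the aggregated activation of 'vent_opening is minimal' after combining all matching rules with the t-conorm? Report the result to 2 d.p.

R1: bright=0.12, dry=0.70; AND[max(0, a+b−1)] → w = 0.00
R2: dry=0.70, moderate=0.85; AND[max(0, a+b−1)] → w = 0.55
R3: saturated=0.28, bright=0.12; AND[max(0, a+b−1)] → w = 0.00
Rules with consequent 'minimal': {R2, R3} → strengths 0.55, 0.00
Aggregate via t-conorm [min(1, a+b)]: 0.55

0.55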